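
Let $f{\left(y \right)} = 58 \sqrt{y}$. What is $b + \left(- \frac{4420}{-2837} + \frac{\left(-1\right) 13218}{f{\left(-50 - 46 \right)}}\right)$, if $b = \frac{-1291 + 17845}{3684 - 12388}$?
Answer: $- \frac{4246009}{12346624} + \frac{2203 i \sqrt{6}}{232} \approx -0.3439 + 23.26 i$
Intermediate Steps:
$b = - \frac{8277}{4352}$ ($b = \frac{16554}{-8704} = 16554 \left(- \frac{1}{8704}\right) = - \frac{8277}{4352} \approx -1.9019$)
$b + \left(- \frac{4420}{-2837} + \frac{\left(-1\right) 13218}{f{\left(-50 - 46 \right)}}\right) = - \frac{8277}{4352} + \left(- \frac{4420}{-2837} + \frac{\left(-1\right) 13218}{58 \sqrt{-50 - 46}}\right) = - \frac{8277}{4352} - \left(- \frac{4420}{2837} + \frac{13218}{58 \sqrt{-96}}\right) = - \frac{8277}{4352} + \left(\frac{4420}{2837} - \frac{13218}{58 \cdot 4 i \sqrt{6}}\right) = - \frac{8277}{4352} + \left(\frac{4420}{2837} - \frac{13218}{232 i \sqrt{6}}\right) = - \frac{8277}{4352} + \left(\frac{4420}{2837} - 13218 \left(- \frac{i \sqrt{6}}{1392}\right)\right) = - \frac{8277}{4352} + \left(\frac{4420}{2837} + \frac{2203 i \sqrt{6}}{232}\right) = - \frac{4246009}{12346624} + \frac{2203 i \sqrt{6}}{232}$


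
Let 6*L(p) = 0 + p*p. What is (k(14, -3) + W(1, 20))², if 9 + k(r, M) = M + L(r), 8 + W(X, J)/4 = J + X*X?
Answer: 47524/9 ≈ 5280.4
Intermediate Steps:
W(X, J) = -32 + 4*J + 4*X² (W(X, J) = -32 + 4*(J + X*X) = -32 + 4*(J + X²) = -32 + (4*J + 4*X²) = -32 + 4*J + 4*X²)
L(p) = p²/6 (L(p) = (0 + p*p)/6 = (0 + p²)/6 = p²/6)
k(r, M) = -9 + M + r²/6 (k(r, M) = -9 + (M + r²/6) = -9 + M + r²/6)
(k(14, -3) + W(1, 20))² = ((-9 - 3 + (⅙)*14²) + (-32 + 4*20 + 4*1²))² = ((-9 - 3 + (⅙)*196) + (-32 + 80 + 4*1))² = ((-9 - 3 + 98/3) + (-32 + 80 + 4))² = (62/3 + 52)² = (218/3)² = 47524/9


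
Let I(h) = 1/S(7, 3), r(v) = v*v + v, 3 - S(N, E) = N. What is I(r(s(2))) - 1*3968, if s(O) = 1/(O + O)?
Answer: -15873/4 ≈ -3968.3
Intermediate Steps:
s(O) = 1/(2*O)
S(N, E) = 3 - N
r(v) = v + v**2 (r(v) = v**2 + v = v + v**2)
I(h) = -1/4 (I(h) = 1/(3 - 1*7) = 1/(3 - 7) = 1/(-4) = -1/4)
I(r(s(2))) - 1*3968 = -1/4 - 1*3968 = -1/4 - 3968 = -15873/4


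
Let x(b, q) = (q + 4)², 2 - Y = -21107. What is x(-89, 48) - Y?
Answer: -18405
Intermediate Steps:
Y = 21109 (Y = 2 - 1*(-21107) = 2 + 21107 = 21109)
x(b, q) = (4 + q)²
x(-89, 48) - Y = (4 + 48)² - 1*21109 = 52² - 21109 = 2704 - 21109 = -18405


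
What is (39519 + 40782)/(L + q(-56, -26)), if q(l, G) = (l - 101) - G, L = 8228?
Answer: 26767/2699 ≈ 9.9174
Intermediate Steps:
q(l, G) = -101 + l - G (q(l, G) = (-101 + l) - G = -101 + l - G)
(39519 + 40782)/(L + q(-56, -26)) = (39519 + 40782)/(8228 + (-101 - 56 - 1*(-26))) = 80301/(8228 + (-101 - 56 + 26)) = 80301/(8228 - 131) = 80301/8097 = 80301*(1/8097) = 26767/2699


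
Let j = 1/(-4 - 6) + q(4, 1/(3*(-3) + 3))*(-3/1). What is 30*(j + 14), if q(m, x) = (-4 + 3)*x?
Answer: 402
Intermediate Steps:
q(m, x) = -x
j = -⅗ (j = 1/(-4 - 6) + (-1/(3*(-3) + 3))*(-3/1) = 1/(-10) + (-1/(-9 + 3))*(-3*1) = -⅒ - 1/(-6)*(-3) = -⅒ - 1*(-⅙)*(-3) = -⅒ + (⅙)*(-3) = -⅒ - ½ = -⅗ ≈ -0.60000)
30*(j + 14) = 30*(-⅗ + 14) = 30*(67/5) = 402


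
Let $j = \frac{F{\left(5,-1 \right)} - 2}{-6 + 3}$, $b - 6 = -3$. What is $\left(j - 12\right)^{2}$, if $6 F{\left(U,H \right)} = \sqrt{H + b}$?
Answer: $\frac{\left(204 + \sqrt{2}\right)^{2}}{324} \approx 130.23$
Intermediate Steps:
$b = 3$ ($b = 6 - 3 = 3$)
$F{\left(U,H \right)} = \frac{\sqrt{3 + H}}{6}$ ($F{\left(U,H \right)} = \frac{\sqrt{H + 3}}{6} = \frac{\sqrt{3 + H}}{6}$)
$j = \frac{2}{3} - \frac{\sqrt{2}}{18}$ ($j = \frac{\frac{\sqrt{3 - 1}}{6} - 2}{-6 + 3} = \frac{\frac{\sqrt{2}}{6} - 2}{-3} = \left(-2 + \frac{\sqrt{2}}{6}\right) \left(- \frac{1}{3}\right) = \frac{2}{3} - \frac{\sqrt{2}}{18} \approx 0.5881$)
$\left(j - 12\right)^{2} = \left(\left(\frac{2}{3} - \frac{\sqrt{2}}{18}\right) - 12\right)^{2} = \left(- \frac{34}{3} - \frac{\sqrt{2}}{18}\right)^{2}$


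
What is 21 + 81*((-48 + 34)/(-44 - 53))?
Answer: 3171/97 ≈ 32.691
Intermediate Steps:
21 + 81*((-48 + 34)/(-44 - 53)) = 21 + 81*(-14/(-97)) = 21 + 81*(-14*(-1/97)) = 21 + 81*(14/97) = 21 + 1134/97 = 3171/97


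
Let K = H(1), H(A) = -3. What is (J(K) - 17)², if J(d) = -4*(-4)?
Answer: 1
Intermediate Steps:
K = -3
J(d) = 16
(J(K) - 17)² = (16 - 17)² = (-1)² = 1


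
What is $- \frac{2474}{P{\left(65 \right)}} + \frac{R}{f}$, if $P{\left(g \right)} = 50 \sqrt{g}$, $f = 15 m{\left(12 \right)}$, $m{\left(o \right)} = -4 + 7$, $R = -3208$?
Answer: $- \frac{3208}{45} - \frac{1237 \sqrt{65}}{1625} \approx -77.426$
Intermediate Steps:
$m{\left(o \right)} = 3$
$f = 45$ ($f = 15 \cdot 3 = 45$)
$- \frac{2474}{P{\left(65 \right)}} + \frac{R}{f} = - \frac{2474}{50 \sqrt{65}} - \frac{3208}{45} = - 2474 \frac{\sqrt{65}}{3250} - \frac{3208}{45} = - \frac{1237 \sqrt{65}}{1625} - \frac{3208}{45} = - \frac{3208}{45} - \frac{1237 \sqrt{65}}{1625}$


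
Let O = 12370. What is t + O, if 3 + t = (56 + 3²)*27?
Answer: 14122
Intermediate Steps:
t = 1752 (t = -3 + (56 + 3²)*27 = -3 + (56 + 9)*27 = -3 + 65*27 = -3 + 1755 = 1752)
t + O = 1752 + 12370 = 14122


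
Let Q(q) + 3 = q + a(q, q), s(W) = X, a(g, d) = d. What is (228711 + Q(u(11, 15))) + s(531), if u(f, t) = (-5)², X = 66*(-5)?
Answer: 228428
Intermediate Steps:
X = -330
s(W) = -330
u(f, t) = 25
Q(q) = -3 + 2*q (Q(q) = -3 + (q + q) = -3 + 2*q)
(228711 + Q(u(11, 15))) + s(531) = (228711 + (-3 + 2*25)) - 330 = (228711 + (-3 + 50)) - 330 = (228711 + 47) - 330 = 228758 - 330 = 228428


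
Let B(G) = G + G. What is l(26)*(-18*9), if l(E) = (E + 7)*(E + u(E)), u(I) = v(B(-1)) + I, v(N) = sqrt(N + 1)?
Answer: -277992 - 5346*I ≈ -2.7799e+5 - 5346.0*I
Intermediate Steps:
B(G) = 2*G
v(N) = sqrt(1 + N)
u(I) = I + I (u(I) = sqrt(1 + 2*(-1)) + I = sqrt(1 - 2) + I = sqrt(-1) + I = I + I)
l(E) = (7 + E)*(I + 2*E) (l(E) = (E + 7)*(E + (I + E)) = (7 + E)*(I + 2*E))
l(26)*(-18*9) = (2*26**2 + 7*I + 26*(14 + I))*(-18*9) = (2*676 + 7*I + (364 + 26*I))*(-162) = (1352 + 7*I + (364 + 26*I))*(-162) = (1716 + 33*I)*(-162) = -277992 - 5346*I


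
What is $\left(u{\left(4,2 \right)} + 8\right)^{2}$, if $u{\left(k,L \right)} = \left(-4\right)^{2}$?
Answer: $576$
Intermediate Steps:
$u{\left(k,L \right)} = 16$
$\left(u{\left(4,2 \right)} + 8\right)^{2} = \left(16 + 8\right)^{2} = 24^{2} = 576$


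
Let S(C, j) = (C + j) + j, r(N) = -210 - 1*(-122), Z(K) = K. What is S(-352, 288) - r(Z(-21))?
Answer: 312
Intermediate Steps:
r(N) = -88 (r(N) = -210 + 122 = -88)
S(C, j) = C + 2*j
S(-352, 288) - r(Z(-21)) = (-352 + 2*288) - 1*(-88) = (-352 + 576) + 88 = 224 + 88 = 312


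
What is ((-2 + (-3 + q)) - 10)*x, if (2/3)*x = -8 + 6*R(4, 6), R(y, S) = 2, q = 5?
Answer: -60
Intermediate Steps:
x = 6 (x = 3*(-8 + 6*2)/2 = 3*(-8 + 12)/2 = (3/2)*4 = 6)
((-2 + (-3 + q)) - 10)*x = ((-2 + (-3 + 5)) - 10)*6 = ((-2 + 2) - 10)*6 = (0 - 10)*6 = -10*6 = -60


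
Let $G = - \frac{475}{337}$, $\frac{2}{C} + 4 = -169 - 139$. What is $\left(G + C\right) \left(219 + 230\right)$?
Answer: $- \frac{33422213}{52572} \approx -635.74$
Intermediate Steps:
$C = - \frac{1}{156}$ ($C = \frac{2}{-4 - 308} = \frac{2}{-312} = 2 \left(- \frac{1}{312}\right) = - \frac{1}{156} \approx -0.0064103$)
$G = - \frac{475}{337}$ ($G = \left(-475\right) \frac{1}{337} = - \frac{475}{337} \approx -1.4095$)
$\left(G + C\right) \left(219 + 230\right) = \left(- \frac{475}{337} - \frac{1}{156}\right) \left(219 + 230\right) = \left(- \frac{74437}{52572}\right) 449 = - \frac{33422213}{52572}$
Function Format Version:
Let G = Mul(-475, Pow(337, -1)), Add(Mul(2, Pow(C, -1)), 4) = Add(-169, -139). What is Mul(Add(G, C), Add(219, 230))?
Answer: Rational(-33422213, 52572) ≈ -635.74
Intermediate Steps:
C = Rational(-1, 156) (C = Mul(2, Pow(Add(-4, Add(-169, -139)), -1)) = Mul(2, Pow(Add(-4, -308), -1)) = Mul(2, Pow(-312, -1)) = Mul(2, Rational(-1, 312)) = Rational(-1, 156) ≈ -0.0064103)
G = Rational(-475, 337) (G = Mul(-475, Rational(1, 337)) = Rational(-475, 337) ≈ -1.4095)
Mul(Add(G, C), Add(219, 230)) = Mul(Add(Rational(-475, 337), Rational(-1, 156)), Add(219, 230)) = Mul(Rational(-74437, 52572), 449) = Rational(-33422213, 52572)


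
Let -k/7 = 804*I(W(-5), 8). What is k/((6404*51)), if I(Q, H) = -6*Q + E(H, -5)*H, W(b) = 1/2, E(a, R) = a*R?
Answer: 8911/1601 ≈ 5.5659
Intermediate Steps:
E(a, R) = R*a
W(b) = ½
I(Q, H) = -6*Q - 5*H² (I(Q, H) = -6*Q + (-5*H)*H = -6*Q - 5*H²)
k = 1817844 (k = -5628*(-6*½ - 5*8²) = -5628*(-3 - 5*64) = -5628*(-3 - 320) = -5628*(-323) = -7*(-259692) = 1817844)
k/((6404*51)) = 1817844/((6404*51)) = 1817844/326604 = 1817844*(1/326604) = 8911/1601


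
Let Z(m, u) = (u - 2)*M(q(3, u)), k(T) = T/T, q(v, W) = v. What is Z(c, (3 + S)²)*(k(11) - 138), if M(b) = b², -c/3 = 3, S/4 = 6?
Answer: -896391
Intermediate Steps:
k(T) = 1
S = 24 (S = 4*6 = 24)
c = -9 (c = -3*3 = -9)
Z(m, u) = -18 + 9*u (Z(m, u) = (u - 2)*3² = (-2 + u)*9 = -18 + 9*u)
Z(c, (3 + S)²)*(k(11) - 138) = (-18 + 9*(3 + 24)²)*(1 - 138) = (-18 + 9*27²)*(-137) = (-18 + 9*729)*(-137) = (-18 + 6561)*(-137) = 6543*(-137) = -896391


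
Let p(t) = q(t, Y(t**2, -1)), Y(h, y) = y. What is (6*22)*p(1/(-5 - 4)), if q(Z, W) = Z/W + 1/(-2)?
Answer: -154/3 ≈ -51.333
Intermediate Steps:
q(Z, W) = -1/2 + Z/W (q(Z, W) = Z/W + 1*(-1/2) = Z/W - 1/2 = -1/2 + Z/W)
p(t) = -1/2 - t (p(t) = (t - 1/2*(-1))/(-1) = -(t + 1/2) = -(1/2 + t) = -1/2 - t)
(6*22)*p(1/(-5 - 4)) = (6*22)*(-1/2 - 1/(-5 - 4)) = 132*(-1/2 - 1/(-9)) = 132*(-1/2 - 1*(-1/9)) = 132*(-1/2 + 1/9) = 132*(-7/18) = -154/3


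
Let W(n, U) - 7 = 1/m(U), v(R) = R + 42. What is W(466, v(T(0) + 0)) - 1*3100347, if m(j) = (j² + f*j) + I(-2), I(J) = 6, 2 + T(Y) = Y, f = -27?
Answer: -1630778839/526 ≈ -3.1003e+6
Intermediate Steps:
T(Y) = -2 + Y
v(R) = 42 + R
m(j) = 6 + j² - 27*j (m(j) = (j² - 27*j) + 6 = 6 + j² - 27*j)
W(n, U) = 7 + 1/(6 + U² - 27*U)
W(466, v(T(0) + 0)) - 1*3100347 = (43 - 189*(42 + ((-2 + 0) + 0)) + 7*(42 + ((-2 + 0) + 0))²)/(6 + (42 + ((-2 + 0) + 0))² - 27*(42 + ((-2 + 0) + 0))) - 1*3100347 = (43 - 189*(42 + (-2 + 0)) + 7*(42 + (-2 + 0))²)/(6 + (42 + (-2 + 0))² - 27*(42 + (-2 + 0))) - 3100347 = (43 - 189*(42 - 2) + 7*(42 - 2)²)/(6 + (42 - 2)² - 27*(42 - 2)) - 3100347 = (43 - 189*40 + 7*40²)/(6 + 40² - 27*40) - 3100347 = (43 - 7560 + 7*1600)/(6 + 1600 - 1080) - 3100347 = (43 - 7560 + 11200)/526 - 3100347 = (1/526)*3683 - 3100347 = 3683/526 - 3100347 = -1630778839/526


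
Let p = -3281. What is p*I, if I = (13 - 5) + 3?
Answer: -36091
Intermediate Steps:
I = 11 (I = 8 + 3 = 11)
p*I = -3281*11 = -36091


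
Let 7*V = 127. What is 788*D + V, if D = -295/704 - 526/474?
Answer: -346439969/291984 ≈ -1186.5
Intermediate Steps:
V = 127/7 (V = (⅐)*127 = 127/7 ≈ 18.143)
D = -255067/166848 (D = -295*1/704 - 526*1/474 = -295/704 - 263/237 = -255067/166848 ≈ -1.5287)
788*D + V = 788*(-255067/166848) + 127/7 = -50248199/41712 + 127/7 = -346439969/291984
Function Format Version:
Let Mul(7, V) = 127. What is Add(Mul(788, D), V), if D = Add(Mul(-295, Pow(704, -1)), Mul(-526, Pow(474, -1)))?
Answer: Rational(-346439969, 291984) ≈ -1186.5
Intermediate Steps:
V = Rational(127, 7) (V = Mul(Rational(1, 7), 127) = Rational(127, 7) ≈ 18.143)
D = Rational(-255067, 166848) (D = Add(Mul(-295, Rational(1, 704)), Mul(-526, Rational(1, 474))) = Add(Rational(-295, 704), Rational(-263, 237)) = Rational(-255067, 166848) ≈ -1.5287)
Add(Mul(788, D), V) = Add(Mul(788, Rational(-255067, 166848)), Rational(127, 7)) = Add(Rational(-50248199, 41712), Rational(127, 7)) = Rational(-346439969, 291984)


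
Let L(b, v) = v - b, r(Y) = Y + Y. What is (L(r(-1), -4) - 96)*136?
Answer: -13328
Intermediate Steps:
r(Y) = 2*Y
(L(r(-1), -4) - 96)*136 = ((-4 - 2*(-1)) - 96)*136 = ((-4 - 1*(-2)) - 96)*136 = ((-4 + 2) - 96)*136 = (-2 - 96)*136 = -98*136 = -13328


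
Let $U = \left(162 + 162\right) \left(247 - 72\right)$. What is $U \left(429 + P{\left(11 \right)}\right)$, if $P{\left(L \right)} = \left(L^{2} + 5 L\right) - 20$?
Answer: $33169500$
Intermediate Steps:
$U = 56700$ ($U = 324 \cdot 175 = 56700$)
$P{\left(L \right)} = -20 + L^{2} + 5 L$
$U \left(429 + P{\left(11 \right)}\right) = 56700 \left(429 + \left(-20 + 11^{2} + 5 \cdot 11\right)\right) = 56700 \left(429 + \left(-20 + 121 + 55\right)\right) = 56700 \left(429 + 156\right) = 56700 \cdot 585 = 33169500$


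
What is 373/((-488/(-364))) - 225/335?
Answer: 2268691/8174 ≈ 277.55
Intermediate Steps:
373/((-488/(-364))) - 225/335 = 373/((-488*(-1/364))) - 225*1/335 = 373/(122/91) - 45/67 = 373*(91/122) - 45/67 = 33943/122 - 45/67 = 2268691/8174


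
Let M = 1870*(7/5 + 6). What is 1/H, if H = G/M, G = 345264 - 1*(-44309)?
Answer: 374/10529 ≈ 0.035521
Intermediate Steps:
G = 389573 (G = 345264 + 44309 = 389573)
M = 13838 (M = 1870*((1/5)*7 + 6) = 1870*(7/5 + 6) = 1870*(37/5) = 13838)
H = 10529/374 (H = 389573/13838 = 389573*(1/13838) = 10529/374 ≈ 28.152)
1/H = 1/(10529/374) = 374/10529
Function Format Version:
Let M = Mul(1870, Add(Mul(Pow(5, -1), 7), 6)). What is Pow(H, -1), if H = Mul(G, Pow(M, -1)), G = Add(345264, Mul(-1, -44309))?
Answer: Rational(374, 10529) ≈ 0.035521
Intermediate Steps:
G = 389573 (G = Add(345264, 44309) = 389573)
M = 13838 (M = Mul(1870, Add(Mul(Rational(1, 5), 7), 6)) = Mul(1870, Add(Rational(7, 5), 6)) = Mul(1870, Rational(37, 5)) = 13838)
H = Rational(10529, 374) (H = Mul(389573, Pow(13838, -1)) = Mul(389573, Rational(1, 13838)) = Rational(10529, 374) ≈ 28.152)
Pow(H, -1) = Pow(Rational(10529, 374), -1) = Rational(374, 10529)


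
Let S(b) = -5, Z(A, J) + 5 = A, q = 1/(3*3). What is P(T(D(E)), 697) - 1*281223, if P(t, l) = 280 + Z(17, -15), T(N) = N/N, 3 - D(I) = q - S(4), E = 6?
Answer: -280931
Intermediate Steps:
q = 1/9 (q = (1/3)*(1/3) = 1/9 ≈ 0.11111)
Z(A, J) = -5 + A
D(I) = -19/9 (D(I) = 3 - (1/9 - 1*(-5)) = 3 - (1/9 + 5) = 3 - 1*46/9 = 3 - 46/9 = -19/9)
T(N) = 1
P(t, l) = 292 (P(t, l) = 280 + (-5 + 17) = 280 + 12 = 292)
P(T(D(E)), 697) - 1*281223 = 292 - 1*281223 = 292 - 281223 = -280931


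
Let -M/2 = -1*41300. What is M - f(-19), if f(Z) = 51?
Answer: 82549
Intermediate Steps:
M = 82600 (M = -(-2)*41300 = -2*(-41300) = 82600)
M - f(-19) = 82600 - 1*51 = 82600 - 51 = 82549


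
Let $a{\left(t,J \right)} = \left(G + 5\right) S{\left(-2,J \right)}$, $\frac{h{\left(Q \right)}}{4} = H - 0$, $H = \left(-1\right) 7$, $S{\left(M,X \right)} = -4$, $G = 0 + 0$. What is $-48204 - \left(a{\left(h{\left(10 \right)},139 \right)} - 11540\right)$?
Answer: $-36644$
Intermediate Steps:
$G = 0$
$H = -7$
$h{\left(Q \right)} = -28$ ($h{\left(Q \right)} = 4 \left(-7 - 0\right) = 4 \left(-7 + 0\right) = 4 \left(-7\right) = -28$)
$a{\left(t,J \right)} = -20$ ($a{\left(t,J \right)} = \left(0 + 5\right) \left(-4\right) = 5 \left(-4\right) = -20$)
$-48204 - \left(a{\left(h{\left(10 \right)},139 \right)} - 11540\right) = -48204 - \left(-20 - 11540\right) = -48204 - -11560 = -48204 + 11560 = -36644$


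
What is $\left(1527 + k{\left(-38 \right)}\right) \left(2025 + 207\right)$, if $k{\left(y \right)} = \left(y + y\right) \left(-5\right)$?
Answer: $4256424$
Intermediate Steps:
$k{\left(y \right)} = - 10 y$ ($k{\left(y \right)} = 2 y \left(-5\right) = - 10 y$)
$\left(1527 + k{\left(-38 \right)}\right) \left(2025 + 207\right) = \left(1527 - -380\right) \left(2025 + 207\right) = \left(1527 + 380\right) 2232 = 1907 \cdot 2232 = 4256424$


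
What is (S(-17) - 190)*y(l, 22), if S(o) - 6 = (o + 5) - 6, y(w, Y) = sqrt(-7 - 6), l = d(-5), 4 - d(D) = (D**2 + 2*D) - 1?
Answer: -202*I*sqrt(13) ≈ -728.32*I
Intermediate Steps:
d(D) = 5 - D**2 - 2*D (d(D) = 4 - ((D**2 + 2*D) - 1) = 4 - (-1 + D**2 + 2*D) = 4 + (1 - D**2 - 2*D) = 5 - D**2 - 2*D)
l = -10 (l = 5 - 1*(-5)**2 - 2*(-5) = 5 - 1*25 + 10 = 5 - 25 + 10 = -10)
y(w, Y) = I*sqrt(13) (y(w, Y) = sqrt(-13) = I*sqrt(13))
S(o) = 5 + o (S(o) = 6 + ((o + 5) - 6) = 6 + ((5 + o) - 6) = 6 + (-1 + o) = 5 + o)
(S(-17) - 190)*y(l, 22) = ((5 - 17) - 190)*(I*sqrt(13)) = (-12 - 190)*(I*sqrt(13)) = -202*I*sqrt(13)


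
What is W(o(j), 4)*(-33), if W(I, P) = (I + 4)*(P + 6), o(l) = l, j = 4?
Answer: -2640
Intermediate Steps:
W(I, P) = (4 + I)*(6 + P)
W(o(j), 4)*(-33) = (24 + 4*4 + 6*4 + 4*4)*(-33) = (24 + 16 + 24 + 16)*(-33) = 80*(-33) = -2640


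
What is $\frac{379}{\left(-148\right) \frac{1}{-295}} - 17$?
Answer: $\frac{109289}{148} \approx 738.44$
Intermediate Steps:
$\frac{379}{\left(-148\right) \frac{1}{-295}} - 17 = \frac{379}{\left(-148\right) \left(- \frac{1}{295}\right)} - 17 = \frac{379}{\frac{148}{295}} - 17 = 379 \cdot \frac{295}{148} - 17 = \frac{111805}{148} - 17 = \frac{109289}{148}$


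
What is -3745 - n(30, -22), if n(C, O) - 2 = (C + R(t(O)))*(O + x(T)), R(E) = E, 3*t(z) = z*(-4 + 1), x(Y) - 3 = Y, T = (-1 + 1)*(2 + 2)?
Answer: -2759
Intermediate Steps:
T = 0 (T = 0*4 = 0)
x(Y) = 3 + Y
t(z) = -z (t(z) = (z*(-4 + 1))/3 = (z*(-3))/3 = (-3*z)/3 = -z)
n(C, O) = 2 + (3 + O)*(C - O) (n(C, O) = 2 + (C - O)*(O + (3 + 0)) = 2 + (C - O)*(O + 3) = 2 + (C - O)*(3 + O) = 2 + (3 + O)*(C - O))
-3745 - n(30, -22) = -3745 - (2 - 1*(-22)² - 3*(-22) + 3*30 + 30*(-22)) = -3745 - (2 - 1*484 + 66 + 90 - 660) = -3745 - (2 - 484 + 66 + 90 - 660) = -3745 - 1*(-986) = -3745 + 986 = -2759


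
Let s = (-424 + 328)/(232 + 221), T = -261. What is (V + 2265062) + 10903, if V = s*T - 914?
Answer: 343541053/151 ≈ 2.2751e+6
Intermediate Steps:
s = -32/151 (s = -96/453 = -96*1/453 = -32/151 ≈ -0.21192)
V = -129662/151 (V = -32/151*(-261) - 914 = 8352/151 - 914 = -129662/151 ≈ -858.69)
(V + 2265062) + 10903 = (-129662/151 + 2265062) + 10903 = 341894700/151 + 10903 = 343541053/151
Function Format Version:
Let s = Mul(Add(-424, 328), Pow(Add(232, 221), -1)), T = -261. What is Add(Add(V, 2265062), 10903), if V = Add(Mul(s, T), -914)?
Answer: Rational(343541053, 151) ≈ 2.2751e+6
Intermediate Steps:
s = Rational(-32, 151) (s = Mul(-96, Pow(453, -1)) = Mul(-96, Rational(1, 453)) = Rational(-32, 151) ≈ -0.21192)
V = Rational(-129662, 151) (V = Add(Mul(Rational(-32, 151), -261), -914) = Add(Rational(8352, 151), -914) = Rational(-129662, 151) ≈ -858.69)
Add(Add(V, 2265062), 10903) = Add(Add(Rational(-129662, 151), 2265062), 10903) = Add(Rational(341894700, 151), 10903) = Rational(343541053, 151)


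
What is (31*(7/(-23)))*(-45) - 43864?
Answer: -999107/23 ≈ -43439.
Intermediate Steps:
(31*(7/(-23)))*(-45) - 43864 = (31*(7*(-1/23)))*(-45) - 43864 = (31*(-7/23))*(-45) - 43864 = -217/23*(-45) - 43864 = 9765/23 - 43864 = -999107/23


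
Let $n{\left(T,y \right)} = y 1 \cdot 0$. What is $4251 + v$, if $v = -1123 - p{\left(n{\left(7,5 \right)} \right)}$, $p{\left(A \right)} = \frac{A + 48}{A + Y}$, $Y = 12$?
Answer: $3124$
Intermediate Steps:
$n{\left(T,y \right)} = 0$ ($n{\left(T,y \right)} = y 0 = 0$)
$p{\left(A \right)} = \frac{48 + A}{12 + A}$ ($p{\left(A \right)} = \frac{A + 48}{A + 12} = \frac{48 + A}{12 + A}$)
$v = -1127$ ($v = -1123 - \frac{48 + 0}{12 + 0} = -1123 - \frac{1}{12} \cdot 48 = -1123 - 4 = -1127$)
$4251 + v = 4251 - 1127 = 3124$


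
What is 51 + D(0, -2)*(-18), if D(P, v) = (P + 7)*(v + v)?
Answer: 555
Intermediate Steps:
D(P, v) = 2*v*(7 + P) (D(P, v) = (7 + P)*(2*v) = 2*v*(7 + P))
51 + D(0, -2)*(-18) = 51 + (2*(-2)*(7 + 0))*(-18) = 51 + (2*(-2)*7)*(-18) = 51 - 28*(-18) = 51 + 504 = 555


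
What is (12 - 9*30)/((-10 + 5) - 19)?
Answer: 43/4 ≈ 10.750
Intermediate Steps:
(12 - 9*30)/((-10 + 5) - 19) = (12 - 270)/(-5 - 19) = -258/(-24) = -258*(-1/24) = 43/4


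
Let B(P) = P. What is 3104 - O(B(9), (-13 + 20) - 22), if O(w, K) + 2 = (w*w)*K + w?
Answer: 4312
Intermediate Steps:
O(w, K) = -2 + w + K*w² (O(w, K) = -2 + ((w*w)*K + w) = -2 + (w²*K + w) = -2 + (K*w² + w) = -2 + (w + K*w²) = -2 + w + K*w²)
3104 - O(B(9), (-13 + 20) - 22) = 3104 - (-2 + 9 + ((-13 + 20) - 22)*9²) = 3104 - (-2 + 9 + (7 - 22)*81) = 3104 - (-2 + 9 - 15*81) = 3104 - (-2 + 9 - 1215) = 3104 - 1*(-1208) = 3104 + 1208 = 4312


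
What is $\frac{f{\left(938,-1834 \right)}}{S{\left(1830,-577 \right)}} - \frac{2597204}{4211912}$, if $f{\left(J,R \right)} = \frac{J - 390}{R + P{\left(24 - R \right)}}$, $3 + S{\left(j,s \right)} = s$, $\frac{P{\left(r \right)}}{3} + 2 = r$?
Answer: $- \frac{87923824604}{142528469635} \approx -0.61689$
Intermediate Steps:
$P{\left(r \right)} = -6 + 3 r$
$S{\left(j,s \right)} = -3 + s$
$f{\left(J,R \right)} = \frac{-390 + J}{66 - 2 R}$ ($f{\left(J,R \right)} = \frac{J - 390}{R + \left(-6 + 3 \left(24 - R\right)\right)} = \frac{-390 + J}{R - \left(-66 + 3 R\right)} = \frac{-390 + J}{66 - 2 R}$)
$\frac{f{\left(938,-1834 \right)}}{S{\left(1830,-577 \right)}} - \frac{2597204}{4211912} = \frac{\frac{1}{2} \frac{1}{-33 - 1834} \left(390 - 938\right)}{-3 - 577} - \frac{2597204}{4211912} = \frac{\frac{1}{2} \frac{1}{-1867} \left(390 - 938\right)}{-580} - \frac{649301}{1052978} = \frac{1}{2} \left(- \frac{1}{1867}\right) \left(-548\right) \left(- \frac{1}{580}\right) - \frac{649301}{1052978} = \frac{274}{1867} \left(- \frac{1}{580}\right) - \frac{649301}{1052978} = - \frac{137}{541430} - \frac{649301}{1052978} = - \frac{87923824604}{142528469635}$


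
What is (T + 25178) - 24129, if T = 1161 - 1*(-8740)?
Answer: 10950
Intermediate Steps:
T = 9901 (T = 1161 + 8740 = 9901)
(T + 25178) - 24129 = (9901 + 25178) - 24129 = 35079 - 24129 = 10950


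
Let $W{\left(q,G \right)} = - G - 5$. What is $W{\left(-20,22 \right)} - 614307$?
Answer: $-614334$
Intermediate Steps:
$W{\left(q,G \right)} = -5 - G$
$W{\left(-20,22 \right)} - 614307 = \left(-5 - 22\right) - 614307 = -27 - 614307 = -614334$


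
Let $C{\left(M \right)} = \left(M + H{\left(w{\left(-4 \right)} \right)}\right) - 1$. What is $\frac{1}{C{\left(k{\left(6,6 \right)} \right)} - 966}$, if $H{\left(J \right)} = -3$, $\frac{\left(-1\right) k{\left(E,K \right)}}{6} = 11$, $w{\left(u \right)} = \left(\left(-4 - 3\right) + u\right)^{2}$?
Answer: $- \frac{1}{1036} \approx -0.00096525$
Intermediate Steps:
$w{\left(u \right)} = \left(-7 + u\right)^{2}$
$k{\left(E,K \right)} = -66$ ($k{\left(E,K \right)} = \left(-6\right) 11 = -66$)
$C{\left(M \right)} = -4 + M$ ($C{\left(M \right)} = \left(M - 3\right) - 1 = \left(-3 + M\right) - 1 = -4 + M$)
$\frac{1}{C{\left(k{\left(6,6 \right)} \right)} - 966} = \frac{1}{\left(-4 - 66\right) - 966} = \frac{1}{-70 - 966} = \frac{1}{-1036} = - \frac{1}{1036}$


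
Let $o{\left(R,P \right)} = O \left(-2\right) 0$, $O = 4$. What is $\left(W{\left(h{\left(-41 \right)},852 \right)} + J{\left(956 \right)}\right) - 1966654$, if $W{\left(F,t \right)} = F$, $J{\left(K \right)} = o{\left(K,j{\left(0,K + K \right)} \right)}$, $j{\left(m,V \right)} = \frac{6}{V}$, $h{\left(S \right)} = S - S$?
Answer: $-1966654$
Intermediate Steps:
$h{\left(S \right)} = 0$
$o{\left(R,P \right)} = 0$ ($o{\left(R,P \right)} = 4 \left(-2\right) 0 = \left(-8\right) 0 = 0$)
$J{\left(K \right)} = 0$
$\left(W{\left(h{\left(-41 \right)},852 \right)} + J{\left(956 \right)}\right) - 1966654 = \left(0 + 0\right) - 1966654 = 0 - 1966654 = -1966654$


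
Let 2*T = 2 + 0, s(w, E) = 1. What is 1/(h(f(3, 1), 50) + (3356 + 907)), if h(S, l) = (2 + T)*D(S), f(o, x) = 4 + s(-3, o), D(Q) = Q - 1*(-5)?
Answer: 1/4293 ≈ 0.00023294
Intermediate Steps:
D(Q) = 5 + Q (D(Q) = Q + 5 = 5 + Q)
T = 1 (T = (2 + 0)/2 = (½)*2 = 1)
f(o, x) = 5 (f(o, x) = 4 + 1 = 5)
h(S, l) = 15 + 3*S (h(S, l) = (2 + 1)*(5 + S) = 3*(5 + S) = 15 + 3*S)
1/(h(f(3, 1), 50) + (3356 + 907)) = 1/((15 + 3*5) + (3356 + 907)) = 1/((15 + 15) + 4263) = 1/(30 + 4263) = 1/4293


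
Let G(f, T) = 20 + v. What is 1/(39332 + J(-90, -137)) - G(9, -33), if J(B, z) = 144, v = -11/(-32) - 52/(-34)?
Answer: -117431095/5368736 ≈ -21.873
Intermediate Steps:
v = 1019/544 (v = -11*(-1/32) - 52*(-1/34) = 11/32 + 26/17 = 1019/544 ≈ 1.8732)
G(f, T) = 11899/544 (G(f, T) = 20 + 1019/544 = 11899/544)
1/(39332 + J(-90, -137)) - G(9, -33) = 1/(39332 + 144) - 1*11899/544 = 1/39476 - 11899/544 = -117431095/5368736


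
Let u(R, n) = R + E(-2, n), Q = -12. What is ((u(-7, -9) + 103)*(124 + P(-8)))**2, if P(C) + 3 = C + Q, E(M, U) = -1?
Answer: 92064025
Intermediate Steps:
P(C) = -15 + C (P(C) = -3 + (C - 12) = -3 + (-12 + C) = -15 + C)
u(R, n) = -1 + R (u(R, n) = R - 1 = -1 + R)
((u(-7, -9) + 103)*(124 + P(-8)))**2 = (((-1 - 7) + 103)*(124 + (-15 - 8)))**2 = ((-8 + 103)*(124 - 23))**2 = (95*101)**2 = 9595**2 = 92064025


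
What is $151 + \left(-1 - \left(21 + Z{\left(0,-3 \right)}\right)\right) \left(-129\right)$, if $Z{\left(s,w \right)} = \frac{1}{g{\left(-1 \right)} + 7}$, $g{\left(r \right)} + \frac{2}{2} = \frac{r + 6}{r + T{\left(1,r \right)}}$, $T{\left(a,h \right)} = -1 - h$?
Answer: $3118$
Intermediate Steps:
$g{\left(r \right)} = -7 - r$ ($g{\left(r \right)} = -1 + \frac{r + 6}{r - \left(1 + r\right)} = -1 + \frac{6 + r}{-1} = -1 + \left(6 + r\right) \left(-1\right) = -1 - \left(6 + r\right) = -7 - r$)
$Z{\left(s,w \right)} = 1$ ($Z{\left(s,w \right)} = \frac{1}{\left(-7 - -1\right) + 7} = \frac{1}{\left(-7 + 1\right) + 7} = \frac{1}{-6 + 7} = 1^{-1} = 1$)
$151 + \left(-1 - \left(21 + Z{\left(0,-3 \right)}\right)\right) \left(-129\right) = 151 + \left(-1 - \left(21 + 1\right)\right) \left(-129\right) = 151 + \left(-1 - 22\right) \left(-129\right) = 151 - -2967 = 151 + 2967 = 3118$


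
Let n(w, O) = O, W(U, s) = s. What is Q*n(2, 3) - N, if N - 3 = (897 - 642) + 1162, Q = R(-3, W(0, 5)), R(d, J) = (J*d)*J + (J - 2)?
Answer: -1636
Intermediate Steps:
R(d, J) = -2 + J + d*J² (R(d, J) = d*J² + (-2 + J) = -2 + J + d*J²)
Q = -72 (Q = -2 + 5 - 3*5² = -2 + 5 - 3*25 = -2 + 5 - 75 = -72)
N = 1420 (N = 3 + ((897 - 642) + 1162) = 3 + (255 + 1162) = 3 + 1417 = 1420)
Q*n(2, 3) - N = -72*3 - 1*1420 = -216 - 1420 = -1636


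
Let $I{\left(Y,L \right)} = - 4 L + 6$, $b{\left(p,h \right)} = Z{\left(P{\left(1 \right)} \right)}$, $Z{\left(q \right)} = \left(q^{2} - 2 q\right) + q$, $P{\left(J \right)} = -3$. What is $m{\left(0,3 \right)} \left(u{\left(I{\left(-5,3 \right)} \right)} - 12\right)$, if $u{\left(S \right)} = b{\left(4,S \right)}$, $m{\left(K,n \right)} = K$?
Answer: $0$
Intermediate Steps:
$Z{\left(q \right)} = q^{2} - q$
$b{\left(p,h \right)} = 12$ ($b{\left(p,h \right)} = - 3 \left(-1 - 3\right) = \left(-3\right) \left(-4\right) = 12$)
$I{\left(Y,L \right)} = 6 - 4 L$
$u{\left(S \right)} = 12$
$m{\left(0,3 \right)} \left(u{\left(I{\left(-5,3 \right)} \right)} - 12\right) = 0 \left(12 - 12\right) = 0 \cdot 0 = 0$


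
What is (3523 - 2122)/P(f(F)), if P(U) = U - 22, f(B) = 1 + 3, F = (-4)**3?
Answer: -467/6 ≈ -77.833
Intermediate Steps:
F = -64
f(B) = 4
P(U) = -22 + U
(3523 - 2122)/P(f(F)) = (3523 - 2122)/(-22 + 4) = 1401/(-18) = 1401*(-1/18) = -467/6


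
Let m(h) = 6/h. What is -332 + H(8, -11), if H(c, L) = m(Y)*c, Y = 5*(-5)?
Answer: -8348/25 ≈ -333.92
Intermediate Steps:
Y = -25
H(c, L) = -6*c/25 (H(c, L) = (6/(-25))*c = (6*(-1/25))*c = -6*c/25)
-332 + H(8, -11) = -332 - 6/25*8 = -332 - 48/25 = -8348/25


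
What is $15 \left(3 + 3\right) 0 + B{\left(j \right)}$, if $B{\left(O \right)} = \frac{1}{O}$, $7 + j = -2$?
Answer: $- \frac{1}{9} \approx -0.11111$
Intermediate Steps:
$j = -9$ ($j = -7 - 2 = -9$)
$15 \left(3 + 3\right) 0 + B{\left(j \right)} = 15 \left(3 + 3\right) 0 + \frac{1}{-9} = 15 \cdot 6 \cdot 0 - \frac{1}{9} = 15 \cdot 0 - \frac{1}{9} = 0 - \frac{1}{9} = - \frac{1}{9}$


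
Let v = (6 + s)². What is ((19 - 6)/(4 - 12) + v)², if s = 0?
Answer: 75625/64 ≈ 1181.6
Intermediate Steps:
v = 36 (v = (6 + 0)² = 6² = 36)
((19 - 6)/(4 - 12) + v)² = ((19 - 6)/(4 - 12) + 36)² = (13/(-8) + 36)² = (13*(-⅛) + 36)² = (-13/8 + 36)² = (275/8)² = 75625/64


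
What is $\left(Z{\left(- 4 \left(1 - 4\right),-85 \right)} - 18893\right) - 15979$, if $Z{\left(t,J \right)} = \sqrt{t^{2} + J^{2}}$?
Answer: $-34872 + \sqrt{7369} \approx -34786.0$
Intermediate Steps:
$Z{\left(t,J \right)} = \sqrt{J^{2} + t^{2}}$
$\left(Z{\left(- 4 \left(1 - 4\right),-85 \right)} - 18893\right) - 15979 = \left(\sqrt{\left(-85\right)^{2} + \left(- 4 \left(1 - 4\right)\right)^{2}} - 18893\right) - 15979 = \left(\sqrt{7225 + \left(\left(-4\right) \left(-3\right)\right)^{2}} - 18893\right) - 15979 = \left(\sqrt{7225 + 12^{2}} - 18893\right) - 15979 = \left(\sqrt{7225 + 144} - 18893\right) - 15979 = \left(\sqrt{7369} - 18893\right) - 15979 = \left(-18893 + \sqrt{7369}\right) - 15979 = -34872 + \sqrt{7369}$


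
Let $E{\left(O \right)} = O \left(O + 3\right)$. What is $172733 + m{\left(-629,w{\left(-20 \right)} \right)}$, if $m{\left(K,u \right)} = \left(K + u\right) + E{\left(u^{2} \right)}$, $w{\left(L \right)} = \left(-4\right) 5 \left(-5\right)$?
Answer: $100202204$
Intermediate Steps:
$E{\left(O \right)} = O \left(3 + O\right)$
$w{\left(L \right)} = 100$ ($w{\left(L \right)} = \left(-20\right) \left(-5\right) = 100$)
$m{\left(K,u \right)} = K + u + u^{2} \left(3 + u^{2}\right)$ ($m{\left(K,u \right)} = \left(K + u\right) + u^{2} \left(3 + u^{2}\right) = K + u + u^{2} \left(3 + u^{2}\right)$)
$172733 + m{\left(-629,w{\left(-20 \right)} \right)} = 172733 + \left(-629 + 100 + 100^{2} \left(3 + 100^{2}\right)\right) = 172733 + \left(-629 + 100 + 10000 \left(3 + 10000\right)\right) = 172733 + \left(-629 + 100 + 10000 \cdot 10003\right) = 172733 + \left(-629 + 100 + 100030000\right) = 172733 + 100029471 = 100202204$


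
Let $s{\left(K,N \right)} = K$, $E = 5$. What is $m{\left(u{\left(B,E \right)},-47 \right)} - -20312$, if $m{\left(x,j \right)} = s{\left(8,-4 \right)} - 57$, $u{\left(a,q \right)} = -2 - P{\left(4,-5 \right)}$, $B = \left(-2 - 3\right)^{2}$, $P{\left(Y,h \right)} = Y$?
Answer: $20263$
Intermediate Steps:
$B = 25$ ($B = \left(-5\right)^{2} = 25$)
$u{\left(a,q \right)} = -6$ ($u{\left(a,q \right)} = -2 - 4 = -6$)
$m{\left(x,j \right)} = -49$ ($m{\left(x,j \right)} = 8 - 57 = -49$)
$m{\left(u{\left(B,E \right)},-47 \right)} - -20312 = -49 - -20312 = -49 + 20312 = 20263$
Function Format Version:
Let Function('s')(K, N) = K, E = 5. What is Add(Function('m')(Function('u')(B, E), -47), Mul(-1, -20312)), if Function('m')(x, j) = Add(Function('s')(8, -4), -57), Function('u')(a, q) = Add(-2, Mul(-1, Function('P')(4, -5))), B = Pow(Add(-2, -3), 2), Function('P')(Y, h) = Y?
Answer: 20263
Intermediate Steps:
B = 25 (B = Pow(-5, 2) = 25)
Function('u')(a, q) = -6 (Function('u')(a, q) = Add(-2, Mul(-1, 4)) = Add(-2, -4) = -6)
Function('m')(x, j) = -49 (Function('m')(x, j) = Add(8, -57) = -49)
Add(Function('m')(Function('u')(B, E), -47), Mul(-1, -20312)) = Add(-49, Mul(-1, -20312)) = Add(-49, 20312) = 20263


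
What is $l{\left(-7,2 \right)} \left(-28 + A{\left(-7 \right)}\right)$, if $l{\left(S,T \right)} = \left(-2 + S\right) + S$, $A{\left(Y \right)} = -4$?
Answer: $512$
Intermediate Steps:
$l{\left(S,T \right)} = -2 + 2 S$
$l{\left(-7,2 \right)} \left(-28 + A{\left(-7 \right)}\right) = \left(-2 + 2 \left(-7\right)\right) \left(-28 - 4\right) = \left(-2 - 14\right) \left(-32\right) = \left(-16\right) \left(-32\right) = 512$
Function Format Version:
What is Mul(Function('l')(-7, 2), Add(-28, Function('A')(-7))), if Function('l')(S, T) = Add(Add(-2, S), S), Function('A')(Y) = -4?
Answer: 512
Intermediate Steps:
Function('l')(S, T) = Add(-2, Mul(2, S))
Mul(Function('l')(-7, 2), Add(-28, Function('A')(-7))) = Mul(Add(-2, Mul(2, -7)), Add(-28, -4)) = Mul(Add(-2, -14), -32) = Mul(-16, -32) = 512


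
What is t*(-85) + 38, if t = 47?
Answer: -3957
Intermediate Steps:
t*(-85) + 38 = 47*(-85) + 38 = -3995 + 38 = -3957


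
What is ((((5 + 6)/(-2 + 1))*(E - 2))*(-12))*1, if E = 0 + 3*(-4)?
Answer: -1848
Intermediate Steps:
E = -12 (E = 0 - 12 = -12)
((((5 + 6)/(-2 + 1))*(E - 2))*(-12))*1 = ((((5 + 6)/(-2 + 1))*(-12 - 2))*(-12))*1 = (((11/(-1))*(-14))*(-12))*1 = (((11*(-1))*(-14))*(-12))*1 = (-11*(-14)*(-12))*1 = (154*(-12))*1 = -1848*1 = -1848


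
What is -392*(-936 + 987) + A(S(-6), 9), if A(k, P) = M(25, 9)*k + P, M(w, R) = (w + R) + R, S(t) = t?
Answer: -20241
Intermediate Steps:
M(w, R) = w + 2*R (M(w, R) = (R + w) + R = w + 2*R)
A(k, P) = P + 43*k (A(k, P) = (25 + 2*9)*k + P = (25 + 18)*k + P = 43*k + P = P + 43*k)
-392*(-936 + 987) + A(S(-6), 9) = -392*(-936 + 987) + (9 + 43*(-6)) = -392*51 + (9 - 258) = -19992 - 249 = -20241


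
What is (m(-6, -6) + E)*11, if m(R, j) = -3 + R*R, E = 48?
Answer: 891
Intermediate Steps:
m(R, j) = -3 + R²
(m(-6, -6) + E)*11 = ((-3 + (-6)²) + 48)*11 = ((-3 + 36) + 48)*11 = (33 + 48)*11 = 81*11 = 891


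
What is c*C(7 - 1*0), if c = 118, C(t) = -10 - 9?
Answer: -2242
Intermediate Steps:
C(t) = -19
c*C(7 - 1*0) = 118*(-19) = -2242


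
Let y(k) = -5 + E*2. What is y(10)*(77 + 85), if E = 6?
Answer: 1134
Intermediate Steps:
y(k) = 7 (y(k) = -5 + 6*2 = -5 + 12 = 7)
y(10)*(77 + 85) = 7*(77 + 85) = 7*162 = 1134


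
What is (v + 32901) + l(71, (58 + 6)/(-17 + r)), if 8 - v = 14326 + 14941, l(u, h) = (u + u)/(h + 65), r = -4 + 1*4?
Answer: 3793736/1041 ≈ 3644.3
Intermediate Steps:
r = 0 (r = -4 + 4 = 0)
l(u, h) = 2*u/(65 + h) (l(u, h) = (2*u)/(65 + h) = 2*u/(65 + h))
v = -29259 (v = 8 - (14326 + 14941) = 8 - 1*29267 = 8 - 29267 = -29259)
(v + 32901) + l(71, (58 + 6)/(-17 + r)) = (-29259 + 32901) + 2*71/(65 + (58 + 6)/(-17 + 0)) = 3642 + 2*71/(65 + 64/(-17)) = 3642 + 2*71/(65 + 64*(-1/17)) = 3642 + 2*71/(65 - 64/17) = 3642 + 2*71/(1041/17) = 3642 + 2*71*(17/1041) = 3642 + 2414/1041 = 3793736/1041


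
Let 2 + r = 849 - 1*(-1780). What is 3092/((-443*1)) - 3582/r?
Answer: -9709510/1163761 ≈ -8.3432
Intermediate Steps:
r = 2627 (r = -2 + (849 - 1*(-1780)) = -2 + (849 + 1780) = -2 + 2629 = 2627)
3092/((-443*1)) - 3582/r = 3092/((-443*1)) - 3582/2627 = 3092/(-443) - 3582*1/2627 = 3092*(-1/443) - 3582/2627 = -3092/443 - 3582/2627 = -9709510/1163761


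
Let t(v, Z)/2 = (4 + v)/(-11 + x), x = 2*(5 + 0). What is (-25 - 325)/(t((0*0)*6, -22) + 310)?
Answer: -175/151 ≈ -1.1589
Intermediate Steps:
x = 10 (x = 2*5 = 10)
t(v, Z) = -8 - 2*v (t(v, Z) = 2*((4 + v)/(-11 + 10)) = 2*((4 + v)/(-1)) = 2*((4 + v)*(-1)) = 2*(-4 - v) = -8 - 2*v)
(-25 - 325)/(t((0*0)*6, -22) + 310) = (-25 - 325)/((-8 - 2*0*0*6) + 310) = -350/((-8 - 0*6) + 310) = -350/((-8 - 2*0) + 310) = -350/((-8 + 0) + 310) = -350/(-8 + 310) = -350/302 = -350*1/302 = -175/151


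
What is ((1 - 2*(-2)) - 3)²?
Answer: 4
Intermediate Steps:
((1 - 2*(-2)) - 3)² = ((1 + 4) - 3)² = (5 - 3)² = 2² = 4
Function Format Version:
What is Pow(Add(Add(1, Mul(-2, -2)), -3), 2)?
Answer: 4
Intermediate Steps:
Pow(Add(Add(1, Mul(-2, -2)), -3), 2) = Pow(Add(Add(1, 4), -3), 2) = Pow(Add(5, -3), 2) = Pow(2, 2) = 4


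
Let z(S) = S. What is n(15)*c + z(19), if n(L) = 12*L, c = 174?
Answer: 31339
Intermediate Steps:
n(15)*c + z(19) = (12*15)*174 + 19 = 180*174 + 19 = 31320 + 19 = 31339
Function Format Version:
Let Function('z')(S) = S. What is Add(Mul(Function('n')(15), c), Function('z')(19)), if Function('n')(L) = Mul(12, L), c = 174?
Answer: 31339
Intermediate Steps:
Add(Mul(Function('n')(15), c), Function('z')(19)) = Add(Mul(Mul(12, 15), 174), 19) = Add(Mul(180, 174), 19) = Add(31320, 19) = 31339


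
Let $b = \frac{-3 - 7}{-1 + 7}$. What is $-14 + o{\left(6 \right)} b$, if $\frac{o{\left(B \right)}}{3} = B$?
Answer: $-44$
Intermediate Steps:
$o{\left(B \right)} = 3 B$
$b = - \frac{5}{3}$ ($b = - \frac{10}{6} = \left(-10\right) \frac{1}{6} = - \frac{5}{3} \approx -1.6667$)
$-14 + o{\left(6 \right)} b = -14 + 3 \cdot 6 \left(- \frac{5}{3}\right) = -14 + 18 \left(- \frac{5}{3}\right) = -14 - 30 = -44$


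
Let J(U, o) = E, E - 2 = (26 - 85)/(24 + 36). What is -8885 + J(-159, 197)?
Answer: -533039/60 ≈ -8884.0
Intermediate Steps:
E = 61/60 (E = 2 + (26 - 85)/(24 + 36) = 2 - 59/60 = 61/60 ≈ 1.0167)
J(U, o) = 61/60
-8885 + J(-159, 197) = -8885 + 61/60 = -533039/60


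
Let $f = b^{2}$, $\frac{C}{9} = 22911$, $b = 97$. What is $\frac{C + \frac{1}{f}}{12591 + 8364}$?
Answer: $\frac{1940126392}{197165595} \approx 9.8401$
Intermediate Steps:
$C = 206199$ ($C = 9 \cdot 22911 = 206199$)
$f = 9409$ ($f = 97^{2} = 9409$)
$\frac{C + \frac{1}{f}}{12591 + 8364} = \frac{206199 + \frac{1}{9409}}{12591 + 8364} = \frac{206199 + \frac{1}{9409}}{20955} = \frac{1940126392}{9409} \cdot \frac{1}{20955} = \frac{1940126392}{197165595}$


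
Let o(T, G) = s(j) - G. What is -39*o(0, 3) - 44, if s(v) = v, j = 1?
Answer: 34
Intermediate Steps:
o(T, G) = 1 - G
-39*o(0, 3) - 44 = -39*(1 - 1*3) - 44 = -39*(1 - 3) - 44 = -39*(-2) - 44 = 78 - 44 = 34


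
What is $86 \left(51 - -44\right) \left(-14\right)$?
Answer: $-114380$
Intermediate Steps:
$86 \left(51 - -44\right) \left(-14\right) = 86 \left(51 + 44\right) \left(-14\right) = 86 \cdot 95 \left(-14\right) = 8170 \left(-14\right) = -114380$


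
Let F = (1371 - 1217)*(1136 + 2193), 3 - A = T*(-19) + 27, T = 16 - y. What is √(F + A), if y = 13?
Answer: √512699 ≈ 716.03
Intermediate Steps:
T = 3 (T = 16 - 1*13 = 16 - 13 = 3)
A = 33 (A = 3 - (3*(-19) + 27) = 3 - (-57 + 27) = 3 - 1*(-30) = 3 + 30 = 33)
F = 512666 (F = 154*3329 = 512666)
√(F + A) = √(512666 + 33) = √512699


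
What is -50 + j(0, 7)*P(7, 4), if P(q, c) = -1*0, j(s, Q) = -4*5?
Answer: -50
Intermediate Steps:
j(s, Q) = -20
P(q, c) = 0
-50 + j(0, 7)*P(7, 4) = -50 - 20*0 = -50 + 0 = -50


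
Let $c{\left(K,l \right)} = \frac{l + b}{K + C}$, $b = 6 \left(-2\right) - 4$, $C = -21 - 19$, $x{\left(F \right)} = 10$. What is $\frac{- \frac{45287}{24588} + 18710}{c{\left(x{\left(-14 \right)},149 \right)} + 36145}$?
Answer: $\frac{2299980965}{4443121266} \approx 0.51765$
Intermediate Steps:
$C = -40$
$b = -16$ ($b = -12 - 4 = -16$)
$c{\left(K,l \right)} = \frac{-16 + l}{-40 + K}$ ($c{\left(K,l \right)} = \frac{l - 16}{K - 40} = \frac{-16 + l}{-40 + K}$)
$\frac{- \frac{45287}{24588} + 18710}{c{\left(x{\left(-14 \right)},149 \right)} + 36145} = \frac{- \frac{45287}{24588} + 18710}{\frac{-16 + 149}{-40 + 10} + 36145} = \frac{\left(-45287\right) \frac{1}{24588} + 18710}{\frac{1}{-30} \cdot 133 + 36145} = \frac{- \frac{45287}{24588} + 18710}{\left(- \frac{1}{30}\right) 133 + 36145} = \frac{459996193}{24588 \left(- \frac{133}{30} + 36145\right)} = \frac{459996193}{24588 \cdot \frac{1084217}{30}} = \frac{459996193}{24588} \cdot \frac{30}{1084217} = \frac{2299980965}{4443121266}$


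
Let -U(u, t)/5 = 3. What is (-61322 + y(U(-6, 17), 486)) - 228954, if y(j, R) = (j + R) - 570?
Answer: -290375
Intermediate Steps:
U(u, t) = -15 (U(u, t) = -5*3 = -15)
y(j, R) = -570 + R + j (y(j, R) = (R + j) - 570 = -570 + R + j)
(-61322 + y(U(-6, 17), 486)) - 228954 = (-61322 + (-570 + 486 - 15)) - 228954 = (-61322 - 99) - 228954 = -61421 - 228954 = -290375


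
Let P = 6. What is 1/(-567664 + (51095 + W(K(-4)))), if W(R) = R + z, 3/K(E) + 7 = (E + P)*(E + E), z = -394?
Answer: -23/11890152 ≈ -1.9344e-6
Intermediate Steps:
K(E) = 3/(-7 + 2*E*(6 + E)) (K(E) = 3/(-7 + (E + 6)*(E + E)) = 3/(-7 + (6 + E)*(2*E)) = 3/(-7 + 2*E*(6 + E)))
W(R) = -394 + R (W(R) = R - 394 = -394 + R)
1/(-567664 + (51095 + W(K(-4)))) = 1/(-567664 + (51095 + (-394 + 3/(-7 + 2*(-4)² + 12*(-4))))) = 1/(-567664 + (51095 + (-394 + 3/(-7 + 2*16 - 48)))) = 1/(-567664 + (51095 + (-394 + 3/(-7 + 32 - 48)))) = 1/(-567664 + (51095 + (-394 + 3/(-23)))) = 1/(-567664 + (51095 + (-394 + 3*(-1/23)))) = 1/(-567664 + (51095 + (-394 - 3/23))) = 1/(-567664 + (51095 - 9065/23)) = 1/(-567664 + 1166120/23) = 1/(-11890152/23) = -23/11890152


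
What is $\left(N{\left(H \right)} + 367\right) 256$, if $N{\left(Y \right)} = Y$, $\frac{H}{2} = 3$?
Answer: $95488$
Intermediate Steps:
$H = 6$ ($H = 2 \cdot 3 = 6$)
$\left(N{\left(H \right)} + 367\right) 256 = \left(6 + 367\right) 256 = 373 \cdot 256 = 95488$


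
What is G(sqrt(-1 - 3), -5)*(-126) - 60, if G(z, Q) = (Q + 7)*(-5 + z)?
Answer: 1200 - 504*I ≈ 1200.0 - 504.0*I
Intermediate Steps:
G(z, Q) = (-5 + z)*(7 + Q) (G(z, Q) = (7 + Q)*(-5 + z) = (-5 + z)*(7 + Q))
G(sqrt(-1 - 3), -5)*(-126) - 60 = (-35 - 5*(-5) + 7*sqrt(-1 - 3) - 5*sqrt(-1 - 3))*(-126) - 60 = (-35 + 25 + 7*sqrt(-4) - 10*I)*(-126) - 60 = (-35 + 25 + 7*(2*I) - 10*I)*(-126) - 60 = (-35 + 25 + 14*I - 10*I)*(-126) - 60 = (-10 + 4*I)*(-126) - 60 = (1260 - 504*I) - 60 = 1200 - 504*I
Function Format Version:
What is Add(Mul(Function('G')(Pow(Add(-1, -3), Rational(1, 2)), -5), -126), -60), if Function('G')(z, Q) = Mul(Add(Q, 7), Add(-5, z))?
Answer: Add(1200, Mul(-504, I)) ≈ Add(1200.0, Mul(-504.00, I))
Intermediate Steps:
Function('G')(z, Q) = Mul(Add(-5, z), Add(7, Q)) (Function('G')(z, Q) = Mul(Add(7, Q), Add(-5, z)) = Mul(Add(-5, z), Add(7, Q)))
Add(Mul(Function('G')(Pow(Add(-1, -3), Rational(1, 2)), -5), -126), -60) = Add(Mul(Add(-35, Mul(-5, -5), Mul(7, Pow(Add(-1, -3), Rational(1, 2))), Mul(-5, Pow(Add(-1, -3), Rational(1, 2)))), -126), -60) = Add(Mul(Add(-35, 25, Mul(7, Pow(-4, Rational(1, 2))), Mul(-5, Pow(-4, Rational(1, 2)))), -126), -60) = Add(Mul(Add(-35, 25, Mul(7, Mul(2, I)), Mul(-5, Mul(2, I))), -126), -60) = Add(Mul(Add(-35, 25, Mul(14, I), Mul(-10, I)), -126), -60) = Add(Mul(Add(-10, Mul(4, I)), -126), -60) = Add(Add(1260, Mul(-504, I)), -60) = Add(1200, Mul(-504, I))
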